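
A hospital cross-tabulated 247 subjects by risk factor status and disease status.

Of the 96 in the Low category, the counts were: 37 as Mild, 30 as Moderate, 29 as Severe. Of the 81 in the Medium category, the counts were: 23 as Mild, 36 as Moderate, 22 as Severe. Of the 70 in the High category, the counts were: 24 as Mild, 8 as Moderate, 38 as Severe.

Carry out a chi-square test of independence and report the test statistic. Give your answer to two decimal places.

24.23

Row totals: 96, 81, 70. Column totals: 84, 74, 89. Grand total N = 247.
Expected counts (row total × column total / N):
  Low, Mild: 96×84/247 = 32.648
  Low, Moderate: 96×74/247 = 28.761
  Low, Severe: 96×89/247 = 34.591
  Medium, Mild: 81×84/247 = 27.547
  Medium, Moderate: 81×74/247 = 24.267
  Medium, Severe: 81×89/247 = 29.186
  High, Mild: 70×84/247 = 23.806
  High, Moderate: 70×74/247 = 20.972
  High, Severe: 70×89/247 = 25.223
Contributions (O − E)²/E:
  (37 − 32.648)²/32.648 = 0.5801
  (30 − 28.761)²/28.761 = 0.0534
  (29 − 34.591)²/34.591 = 0.9037
  (23 − 27.547)²/27.547 = 0.7505
  (36 − 24.267)²/24.267 = 5.6729
  (22 − 29.186)²/29.186 = 1.7693
  (24 − 23.806)²/23.806 = 0.0016
  (8 − 20.972)²/20.972 = 8.0237
  (38 − 25.223)²/25.223 = 6.4723
χ² = 0.5801 + 0.0534 + 0.9037 + 0.7505 + 5.6729 + 1.7693 + 0.0016 + 8.0237 + 6.4723 = 24.23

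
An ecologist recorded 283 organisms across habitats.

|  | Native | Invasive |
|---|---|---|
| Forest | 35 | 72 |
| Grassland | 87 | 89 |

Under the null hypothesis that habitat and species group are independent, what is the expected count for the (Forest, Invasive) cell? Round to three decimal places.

60.873

Row total (Forest) = 107; column total (Invasive) = 161; grand total N = 283.
Expected count = (row total × column total) / N = 107 × 161 / 283 = 60.873.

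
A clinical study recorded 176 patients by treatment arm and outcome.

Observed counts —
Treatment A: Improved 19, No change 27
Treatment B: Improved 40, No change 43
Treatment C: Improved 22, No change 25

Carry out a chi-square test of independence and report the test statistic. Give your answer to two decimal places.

0.58

Row totals: 46, 83, 47. Column totals: 81, 95. Grand total N = 176.
Expected counts (row total × column total / N):
  Treatment A, Improved: 46×81/176 = 21.170
  Treatment A, No change: 46×95/176 = 24.830
  Treatment B, Improved: 83×81/176 = 38.199
  Treatment B, No change: 83×95/176 = 44.801
  Treatment C, Improved: 47×81/176 = 21.631
  Treatment C, No change: 47×95/176 = 25.369
Contributions (O − E)²/E:
  (19 − 21.170)²/21.170 = 0.2224
  (27 − 24.830)²/24.830 = 0.1896
  (40 − 38.199)²/38.199 = 0.0849
  (43 − 44.801)²/44.801 = 0.0724
  (22 − 21.631)²/21.631 = 0.0063
  (25 − 25.369)²/25.369 = 0.0054
χ² = 0.2224 + 0.1896 + 0.0849 + 0.0724 + 0.0063 + 0.0054 = 0.58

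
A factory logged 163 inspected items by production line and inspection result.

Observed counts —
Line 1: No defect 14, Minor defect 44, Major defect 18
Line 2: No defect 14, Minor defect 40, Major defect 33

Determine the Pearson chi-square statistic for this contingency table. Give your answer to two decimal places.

3.88

Row totals: 76, 87. Column totals: 28, 84, 51. Grand total N = 163.
Expected counts (row total × column total / N):
  Line 1, No defect: 76×28/163 = 13.055
  Line 1, Minor defect: 76×84/163 = 39.166
  Line 1, Major defect: 76×51/163 = 23.779
  Line 2, No defect: 87×28/163 = 14.945
  Line 2, Minor defect: 87×84/163 = 44.834
  Line 2, Major defect: 87×51/163 = 27.221
Contributions (O − E)²/E:
  (14 − 13.055)²/13.055 = 0.0684
  (44 − 39.166)²/39.166 = 0.5966
  (18 − 23.779)²/23.779 = 1.4045
  (14 − 14.945)²/14.945 = 0.0598
  (40 − 44.834)²/44.834 = 0.5212
  (33 − 27.221)²/27.221 = 1.2269
χ² = 0.0684 + 0.5966 + 1.4045 + 0.0598 + 0.5212 + 1.2269 = 3.88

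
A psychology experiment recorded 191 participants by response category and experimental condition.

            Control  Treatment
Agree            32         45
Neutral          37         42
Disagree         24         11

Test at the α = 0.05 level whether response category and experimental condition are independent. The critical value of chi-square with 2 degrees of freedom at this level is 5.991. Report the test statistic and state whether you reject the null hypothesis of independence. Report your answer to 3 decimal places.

7.214; reject H₀

Row totals: 77, 79, 35. Column totals: 93, 98. Grand total N = 191.
Expected counts (row total × column total / N):
  Agree, Control: 77×93/191 = 37.4921
  Agree, Treatment: 77×98/191 = 39.5079
  Neutral, Control: 79×93/191 = 38.4660
  Neutral, Treatment: 79×98/191 = 40.5340
  Disagree, Control: 35×93/191 = 17.0419
  Disagree, Treatment: 35×98/191 = 17.9581
Contributions (O − E)²/E:
  (32 − 37.4921)²/37.4921 = 0.8045
  (45 − 39.5079)²/39.5079 = 0.7635
  (37 − 38.4660)²/38.4660 = 0.0559
  (42 − 40.5340)²/40.5340 = 0.0530
  (24 − 17.0419)²/17.0419 = 2.8409
  (11 − 17.9581)²/17.9581 = 2.6960
χ² = 0.8045 + 0.7635 + 0.0559 + 0.0530 + 2.8409 + 2.6960 = 7.214
df = (3−1)(2−1) = 2. Since 7.214 > 5.991, reject the null hypothesis of independence at α = 0.05.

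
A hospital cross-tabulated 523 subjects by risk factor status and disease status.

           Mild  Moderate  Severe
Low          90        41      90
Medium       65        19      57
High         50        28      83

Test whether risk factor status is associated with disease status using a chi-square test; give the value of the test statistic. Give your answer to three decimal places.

8.968

Row totals: 221, 141, 161. Column totals: 205, 88, 230. Grand total N = 523.
Expected counts (row total × column total / N):
  Low, Mild: 221×205/523 = 86.6252
  Low, Moderate: 221×88/523 = 37.1855
  Low, Severe: 221×230/523 = 97.1893
  Medium, Mild: 141×205/523 = 55.2677
  Medium, Moderate: 141×88/523 = 23.7247
  Medium, Severe: 141×230/523 = 62.0076
  High, Mild: 161×205/523 = 63.1071
  High, Moderate: 161×88/523 = 27.0899
  High, Severe: 161×230/523 = 70.8031
Contributions (O − E)²/E:
  (90 − 86.6252)²/86.6252 = 0.1315
  (41 − 37.1855)²/37.1855 = 0.3913
  (90 − 97.1893)²/97.1893 = 0.5318
  (65 − 55.2677)²/55.2677 = 1.7138
  (19 − 23.7247)²/23.7247 = 0.9409
  (57 − 62.0076)²/62.0076 = 0.4044
  (50 − 63.1071)²/63.1071 = 2.7223
  (28 − 27.0899)²/27.0899 = 0.0306
  (83 − 70.8031)²/70.8031 = 2.1011
χ² = 0.1315 + 0.3913 + 0.5318 + 1.7138 + 0.9409 + 0.4044 + 2.7223 + 0.0306 + 2.1011 = 8.968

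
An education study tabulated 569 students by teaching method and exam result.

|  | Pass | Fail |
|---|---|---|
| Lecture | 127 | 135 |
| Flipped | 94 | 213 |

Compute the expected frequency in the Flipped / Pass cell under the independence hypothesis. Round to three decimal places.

119.239

Row total (Flipped) = 307; column total (Pass) = 221; grand total N = 569.
Expected count = (row total × column total) / N = 307 × 221 / 569 = 119.239.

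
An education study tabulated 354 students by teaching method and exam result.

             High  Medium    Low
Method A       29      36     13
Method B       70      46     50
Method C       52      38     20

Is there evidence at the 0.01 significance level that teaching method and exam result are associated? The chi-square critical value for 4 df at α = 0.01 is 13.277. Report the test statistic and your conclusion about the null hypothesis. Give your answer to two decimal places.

12.43; fail to reject H₀

Row totals: 78, 166, 110. Column totals: 151, 120, 83. Grand total N = 354.
Expected counts (row total × column total / N):
  Method A, High: 78×151/354 = 33.271
  Method A, Medium: 78×120/354 = 26.441
  Method A, Low: 78×83/354 = 18.288
  Method B, High: 166×151/354 = 70.808
  Method B, Medium: 166×120/354 = 56.271
  Method B, Low: 166×83/354 = 38.921
  Method C, High: 110×151/354 = 46.921
  Method C, Medium: 110×120/354 = 37.288
  Method C, Low: 110×83/354 = 25.791
Contributions (O − E)²/E:
  (29 − 33.271)²/33.271 = 0.5483
  (36 − 26.441)²/26.441 = 3.4558
  (13 − 18.288)²/18.288 = 1.5290
  (70 − 70.808)²/70.808 = 0.0092
  (46 − 56.271)²/56.271 = 1.8747
  (50 − 38.921)²/38.921 = 3.1537
  (52 − 46.921)²/46.921 = 0.5498
  (38 − 37.288)²/37.288 = 0.0136
  (20 − 25.791)²/25.791 = 1.3003
χ² = 0.5483 + 3.4558 + 1.5290 + 0.0092 + 1.8747 + 3.1537 + 0.5498 + 0.0136 + 1.3003 = 12.43
df = (3−1)(3−1) = 4. Since 12.43 < 13.277, fail to reject the null hypothesis of independence at α = 0.01.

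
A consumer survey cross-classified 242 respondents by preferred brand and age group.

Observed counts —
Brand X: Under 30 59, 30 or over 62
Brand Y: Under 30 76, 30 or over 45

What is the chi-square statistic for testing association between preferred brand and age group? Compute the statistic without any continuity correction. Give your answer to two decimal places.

Row totals: 121, 121. Column totals: 135, 107. Grand total N = 242.
Expected counts (row total × column total / N):
  Brand X, Under 30: 121×135/242 = 67.500
  Brand X, 30 or over: 121×107/242 = 53.500
  Brand Y, Under 30: 121×135/242 = 67.500
  Brand Y, 30 or over: 121×107/242 = 53.500
Contributions (O − E)²/E:
  (59 − 67.500)²/67.500 = 1.0704
  (62 − 53.500)²/53.500 = 1.3505
  (76 − 67.500)²/67.500 = 1.0704
  (45 − 53.500)²/53.500 = 1.3505
χ² = 1.0704 + 1.3505 + 1.0704 + 1.3505 = 4.84

4.84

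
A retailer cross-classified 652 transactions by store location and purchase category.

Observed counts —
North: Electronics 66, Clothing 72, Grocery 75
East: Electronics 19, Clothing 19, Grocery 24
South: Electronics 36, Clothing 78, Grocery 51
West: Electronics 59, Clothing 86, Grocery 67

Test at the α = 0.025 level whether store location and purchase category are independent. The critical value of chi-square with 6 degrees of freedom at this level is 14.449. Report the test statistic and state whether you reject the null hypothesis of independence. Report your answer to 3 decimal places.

9.936; fail to reject H₀

Row totals: 213, 62, 165, 212. Column totals: 180, 255, 217. Grand total N = 652.
Expected counts (row total × column total / N):
  North, Electronics: 213×180/652 = 58.8037
  North, Clothing: 213×255/652 = 83.3052
  North, Grocery: 213×217/652 = 70.8911
  East, Electronics: 62×180/652 = 17.1166
  East, Clothing: 62×255/652 = 24.2485
  East, Grocery: 62×217/652 = 20.6350
  South, Electronics: 165×180/652 = 45.5521
  South, Clothing: 165×255/652 = 64.5322
  South, Grocery: 165×217/652 = 54.9156
  West, Electronics: 212×180/652 = 58.5276
  West, Clothing: 212×255/652 = 82.9141
  West, Grocery: 212×217/652 = 70.5583
Contributions (O − E)²/E:
  (66 − 58.8037)²/58.8037 = 0.8807
  (72 − 83.3052)²/83.3052 = 1.5342
  (75 − 70.8911)²/70.8911 = 0.2382
  (19 − 17.1166)²/17.1166 = 0.2072
  (19 − 24.2485)²/24.2485 = 1.1360
  (24 − 20.6350)²/20.6350 = 0.5487
  (36 − 45.5521)²/45.5521 = 2.0030
  (78 − 64.5322)²/64.5322 = 2.8107
  (51 − 54.9156)²/54.9156 = 0.2792
  (59 − 58.5276)²/58.5276 = 0.0038
  (86 − 82.9141)²/82.9141 = 0.1149
  (67 − 70.5583)²/70.5583 = 0.1794
χ² = 0.8807 + 1.5342 + 0.2382 + 0.2072 + 1.1360 + 0.5487 + 2.0030 + 2.8107 + 0.2792 + 0.0038 + 0.1149 + 0.1794 = 9.936
df = (4−1)(3−1) = 6. Since 9.936 < 14.449, fail to reject the null hypothesis of independence at α = 0.025.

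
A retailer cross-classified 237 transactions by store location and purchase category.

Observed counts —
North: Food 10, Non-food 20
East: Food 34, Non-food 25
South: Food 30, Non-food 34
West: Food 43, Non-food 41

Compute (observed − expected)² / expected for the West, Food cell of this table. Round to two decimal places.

0.06

Row total (West) = 84; column total (Food) = 117; N = 237.
Expected count E = 84 × 117 / 237 = 41.4684.
Contribution = (O − E)²/E = (43 − 41.4684)² / 41.4684 = 0.06.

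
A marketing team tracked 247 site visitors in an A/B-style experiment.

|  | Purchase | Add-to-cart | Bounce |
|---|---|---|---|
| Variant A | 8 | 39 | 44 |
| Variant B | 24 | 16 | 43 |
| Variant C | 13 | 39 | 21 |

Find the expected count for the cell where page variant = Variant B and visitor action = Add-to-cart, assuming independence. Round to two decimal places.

Row total (Variant B) = 83; column total (Add-to-cart) = 94; grand total N = 247.
Expected count = (row total × column total) / N = 83 × 94 / 247 = 31.59.

31.59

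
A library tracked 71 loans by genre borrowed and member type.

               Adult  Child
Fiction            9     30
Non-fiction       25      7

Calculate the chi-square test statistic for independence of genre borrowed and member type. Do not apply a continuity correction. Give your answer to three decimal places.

21.344

Row totals: 39, 32. Column totals: 34, 37. Grand total N = 71.
Expected counts (row total × column total / N):
  Fiction, Adult: 39×34/71 = 18.6761
  Fiction, Child: 39×37/71 = 20.3239
  Non-fiction, Adult: 32×34/71 = 15.3239
  Non-fiction, Child: 32×37/71 = 16.6761
Contributions (O − E)²/E:
  (9 − 18.6761)²/18.6761 = 5.0132
  (30 − 20.3239)²/20.3239 = 4.6067
  (25 − 15.3239)²/15.3239 = 6.1099
  (7 − 16.6761)²/16.6761 = 5.6144
χ² = 5.0132 + 4.6067 + 6.1099 + 5.6144 = 21.344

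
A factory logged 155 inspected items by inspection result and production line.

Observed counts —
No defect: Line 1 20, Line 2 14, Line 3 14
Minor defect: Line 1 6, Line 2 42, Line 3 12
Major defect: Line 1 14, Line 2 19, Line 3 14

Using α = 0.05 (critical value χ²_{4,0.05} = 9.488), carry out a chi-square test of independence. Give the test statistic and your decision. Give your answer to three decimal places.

22.131; reject H₀

Row totals: 48, 60, 47. Column totals: 40, 75, 40. Grand total N = 155.
Expected counts (row total × column total / N):
  No defect, Line 1: 48×40/155 = 12.3871
  No defect, Line 2: 48×75/155 = 23.2258
  No defect, Line 3: 48×40/155 = 12.3871
  Minor defect, Line 1: 60×40/155 = 15.4839
  Minor defect, Line 2: 60×75/155 = 29.0323
  Minor defect, Line 3: 60×40/155 = 15.4839
  Major defect, Line 1: 47×40/155 = 12.1290
  Major defect, Line 2: 47×75/155 = 22.7419
  Major defect, Line 3: 47×40/155 = 12.1290
Contributions (O − E)²/E:
  (20 − 12.3871)²/12.3871 = 4.6788
  (14 − 23.2258)²/23.2258 = 3.6647
  (14 − 12.3871)²/12.3871 = 0.2100
  (6 − 15.4839)²/15.4839 = 5.8089
  (42 − 29.0323)²/29.0323 = 5.7922
  (12 − 15.4839)²/15.4839 = 0.7839
  (14 − 12.1290)²/12.1290 = 0.2886
  (19 − 22.7419)²/22.7419 = 0.6157
  (14 − 12.1290)²/12.1290 = 0.2886
χ² = 4.6788 + 3.6647 + 0.2100 + 5.8089 + 5.7922 + 0.7839 + 0.2886 + 0.6157 + 0.2886 = 22.131
df = (3−1)(3−1) = 4. Since 22.131 > 9.488, reject the null hypothesis of independence at α = 0.05.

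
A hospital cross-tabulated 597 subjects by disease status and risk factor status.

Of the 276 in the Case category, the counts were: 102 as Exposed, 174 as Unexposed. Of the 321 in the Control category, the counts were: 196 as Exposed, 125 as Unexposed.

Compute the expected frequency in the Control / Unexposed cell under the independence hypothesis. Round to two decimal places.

Row total (Control) = 321; column total (Unexposed) = 299; grand total N = 597.
Expected count = (row total × column total) / N = 321 × 299 / 597 = 160.77.

160.77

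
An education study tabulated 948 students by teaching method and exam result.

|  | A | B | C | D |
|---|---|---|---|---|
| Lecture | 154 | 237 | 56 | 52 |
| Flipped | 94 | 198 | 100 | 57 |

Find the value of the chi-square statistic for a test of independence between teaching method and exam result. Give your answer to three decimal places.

Row totals: 499, 449. Column totals: 248, 435, 156, 109. Grand total N = 948.
Expected counts (row total × column total / N):
  Lecture, A: 499×248/948 = 130.54008
  Lecture, B: 499×435/948 = 228.97152
  Lecture, C: 499×156/948 = 82.11392
  Lecture, D: 499×109/948 = 57.37447
  Flipped, A: 449×248/948 = 117.45992
  Flipped, B: 449×435/948 = 206.02848
  Flipped, C: 449×156/948 = 73.88608
  Flipped, D: 449×109/948 = 51.62553
Contributions (O − E)²/E:
  (154 − 130.54008)²/130.54008 = 4.2161
  (237 − 228.97152)²/228.97152 = 0.2815
  (56 − 82.11392)²/82.11392 = 8.3048
  (52 − 57.37447)²/57.37447 = 0.5034
  (94 − 117.45992)²/117.45992 = 4.6856
  (198 − 206.02848)²/206.02848 = 0.3129
  (100 − 73.88608)²/73.88608 = 9.2296
  (57 − 51.62553)²/51.62553 = 0.5595
χ² = 4.2161 + 0.2815 + 8.3048 + 0.5034 + 4.6856 + 0.3129 + 9.2296 + 0.5595 = 28.093

28.093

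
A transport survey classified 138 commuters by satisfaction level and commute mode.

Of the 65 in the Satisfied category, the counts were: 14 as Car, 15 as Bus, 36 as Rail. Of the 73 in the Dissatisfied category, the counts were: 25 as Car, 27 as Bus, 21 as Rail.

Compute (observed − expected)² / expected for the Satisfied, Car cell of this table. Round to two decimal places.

Row total (Satisfied) = 65; column total (Car) = 39; N = 138.
Expected count E = 65 × 39 / 138 = 18.370.
Contribution = (O − E)²/E = (14 − 18.370)² / 18.370 = 1.04.

1.04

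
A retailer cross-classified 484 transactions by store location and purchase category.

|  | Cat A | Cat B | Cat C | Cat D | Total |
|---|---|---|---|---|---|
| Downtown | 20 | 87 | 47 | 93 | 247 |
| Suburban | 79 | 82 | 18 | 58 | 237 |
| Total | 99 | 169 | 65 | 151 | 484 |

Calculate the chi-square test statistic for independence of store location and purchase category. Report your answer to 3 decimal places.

Grand total N = 484.
Expected counts (row total × column total / N):
  Downtown, Cat A: 247×99/484 = 50.5227
  Downtown, Cat B: 247×169/484 = 86.2459
  Downtown, Cat C: 247×65/484 = 33.1715
  Downtown, Cat D: 247×151/484 = 77.0599
  Suburban, Cat A: 237×99/484 = 48.4773
  Suburban, Cat B: 237×169/484 = 82.7541
  Suburban, Cat C: 237×65/484 = 31.8285
  Suburban, Cat D: 237×151/484 = 73.9401
Contributions (O − E)²/E:
  (20 − 50.5227)²/50.5227 = 18.4399
  (87 − 86.2459)²/86.2459 = 0.0066
  (47 − 33.1715)²/33.1715 = 5.7648
  (93 − 77.0599)²/77.0599 = 3.2973
  (79 − 48.4773)²/48.4773 = 19.2180
  (82 − 82.7541)²/82.7541 = 0.0069
  (18 − 31.8285)²/31.8285 = 6.0081
  (58 − 73.9401)²/73.9401 = 3.4364
χ² = 18.4399 + 0.0066 + 5.7648 + 3.2973 + 19.2180 + 0.0069 + 6.0081 + 3.4364 = 56.178

56.178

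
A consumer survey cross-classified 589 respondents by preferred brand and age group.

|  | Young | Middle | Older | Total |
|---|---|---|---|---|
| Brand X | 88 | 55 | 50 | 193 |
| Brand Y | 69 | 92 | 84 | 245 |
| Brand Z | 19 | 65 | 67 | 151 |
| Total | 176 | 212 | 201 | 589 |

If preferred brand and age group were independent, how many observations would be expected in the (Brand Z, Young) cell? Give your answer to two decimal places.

45.12

Row total (Brand Z) = 151; column total (Young) = 176; grand total N = 589.
Expected count = (row total × column total) / N = 151 × 176 / 589 = 45.12.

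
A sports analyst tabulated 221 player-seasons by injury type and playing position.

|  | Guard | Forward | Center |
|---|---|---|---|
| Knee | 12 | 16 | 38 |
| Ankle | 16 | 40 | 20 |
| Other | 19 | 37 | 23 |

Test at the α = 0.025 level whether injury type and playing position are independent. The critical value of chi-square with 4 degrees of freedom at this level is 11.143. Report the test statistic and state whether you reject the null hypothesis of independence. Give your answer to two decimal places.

19.33; reject H₀

Row totals: 66, 76, 79. Column totals: 47, 93, 81. Grand total N = 221.
Expected counts (row total × column total / N):
  Knee, Guard: 66×47/221 = 14.036
  Knee, Forward: 66×93/221 = 27.774
  Knee, Center: 66×81/221 = 24.190
  Ankle, Guard: 76×47/221 = 16.163
  Ankle, Forward: 76×93/221 = 31.982
  Ankle, Center: 76×81/221 = 27.855
  Other, Guard: 79×47/221 = 16.801
  Other, Forward: 79×93/221 = 33.244
  Other, Center: 79×81/221 = 28.955
Contributions (O − E)²/E:
  (12 − 14.036)²/14.036 = 0.2953
  (16 − 27.774)²/27.774 = 4.9913
  (38 − 24.190)²/24.190 = 7.8841
  (16 − 16.163)²/16.163 = 0.0016
  (40 − 31.982)²/31.982 = 2.0101
  (20 − 27.855)²/27.855 = 2.2151
  (19 − 16.801)²/16.801 = 0.2878
  (37 − 33.244)²/33.244 = 0.4244
  (23 − 28.955)²/28.955 = 1.2247
χ² = 0.2953 + 4.9913 + 7.8841 + 0.0016 + 2.0101 + 2.2151 + 0.2878 + 0.4244 + 1.2247 = 19.33
df = (3−1)(3−1) = 4. Since 19.33 > 11.143, reject the null hypothesis of independence at α = 0.025.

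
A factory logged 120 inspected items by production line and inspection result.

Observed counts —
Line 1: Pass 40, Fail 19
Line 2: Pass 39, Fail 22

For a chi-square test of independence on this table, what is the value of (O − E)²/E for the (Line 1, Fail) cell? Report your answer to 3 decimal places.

Row total (Line 1) = 59; column total (Fail) = 41; N = 120.
Expected count E = 59 × 41 / 120 = 20.1583.
Contribution = (O − E)²/E = (19 − 20.1583)² / 20.1583 = 0.067.

0.067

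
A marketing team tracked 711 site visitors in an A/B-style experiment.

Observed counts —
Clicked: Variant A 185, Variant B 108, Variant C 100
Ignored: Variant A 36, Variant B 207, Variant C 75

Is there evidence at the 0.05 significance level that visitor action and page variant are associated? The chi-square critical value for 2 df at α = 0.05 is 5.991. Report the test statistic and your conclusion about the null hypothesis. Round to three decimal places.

128.663; reject H₀

Row totals: 393, 318. Column totals: 221, 315, 175. Grand total N = 711.
Expected counts (row total × column total / N):
  Clicked, Variant A: 393×221/711 = 122.1561
  Clicked, Variant B: 393×315/711 = 174.1139
  Clicked, Variant C: 393×175/711 = 96.7300
  Ignored, Variant A: 318×221/711 = 98.8439
  Ignored, Variant B: 318×315/711 = 140.8861
  Ignored, Variant C: 318×175/711 = 78.2700
Contributions (O − E)²/E:
  (185 − 122.1561)²/122.1561 = 32.3304
  (108 − 174.1139)²/174.1139 = 25.1045
  (100 − 96.7300)²/96.7300 = 0.1105
  (36 − 98.8439)²/98.8439 = 39.9555
  (207 − 140.8861)²/140.8861 = 31.0254
  (75 − 78.2700)²/78.2700 = 0.1366
χ² = 32.3304 + 25.1045 + 0.1105 + 39.9555 + 31.0254 + 0.1366 = 128.663
df = (2−1)(3−1) = 2. Since 128.663 > 5.991, reject the null hypothesis of independence at α = 0.05.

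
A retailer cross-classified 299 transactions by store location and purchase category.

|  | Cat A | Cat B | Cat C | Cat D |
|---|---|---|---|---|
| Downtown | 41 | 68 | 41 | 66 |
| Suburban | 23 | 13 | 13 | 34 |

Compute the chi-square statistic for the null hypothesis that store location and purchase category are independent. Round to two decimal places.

9.98

Row totals: 216, 83. Column totals: 64, 81, 54, 100. Grand total N = 299.
Expected counts (row total × column total / N):
  Downtown, Cat A: 216×64/299 = 46.234
  Downtown, Cat B: 216×81/299 = 58.515
  Downtown, Cat C: 216×54/299 = 39.010
  Downtown, Cat D: 216×100/299 = 72.241
  Suburban, Cat A: 83×64/299 = 17.766
  Suburban, Cat B: 83×81/299 = 22.485
  Suburban, Cat C: 83×54/299 = 14.990
  Suburban, Cat D: 83×100/299 = 27.759
Contributions (O − E)²/E:
  (41 − 46.234)²/46.234 = 0.5925
  (68 − 58.515)²/58.515 = 1.5375
  (41 − 39.010)²/39.010 = 0.1015
  (66 − 72.241)²/72.241 = 0.5392
  (23 − 17.766)²/17.766 = 1.5420
  (13 − 22.485)²/22.485 = 4.0011
  (13 − 14.990)²/14.990 = 0.2642
  (34 − 27.759)²/27.759 = 1.4032
χ² = 0.5925 + 1.5375 + 0.1015 + 0.5392 + 1.5420 + 4.0011 + 0.2642 + 1.4032 = 9.98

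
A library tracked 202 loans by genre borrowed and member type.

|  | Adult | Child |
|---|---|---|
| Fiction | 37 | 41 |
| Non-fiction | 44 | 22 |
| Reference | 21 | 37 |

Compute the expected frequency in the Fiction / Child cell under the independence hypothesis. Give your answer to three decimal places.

38.614

Row total (Fiction) = 78; column total (Child) = 100; grand total N = 202.
Expected count = (row total × column total) / N = 78 × 100 / 202 = 38.614.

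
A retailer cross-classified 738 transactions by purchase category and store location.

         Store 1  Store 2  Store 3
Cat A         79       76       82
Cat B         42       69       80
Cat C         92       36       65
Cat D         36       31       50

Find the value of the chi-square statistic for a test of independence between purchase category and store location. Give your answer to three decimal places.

33.928

Row totals: 237, 191, 193, 117. Column totals: 249, 212, 277. Grand total N = 738.
Expected counts (row total × column total / N):
  Cat A, Store 1: 237×249/738 = 79.9634
  Cat A, Store 2: 237×212/738 = 68.0813
  Cat A, Store 3: 237×277/738 = 88.9553
  Cat B, Store 1: 191×249/738 = 64.4431
  Cat B, Store 2: 191×212/738 = 54.8672
  Cat B, Store 3: 191×277/738 = 71.6897
  Cat C, Store 1: 193×249/738 = 65.1179
  Cat C, Store 2: 193×212/738 = 55.4417
  Cat C, Store 3: 193×277/738 = 72.4404
  Cat D, Store 1: 117×249/738 = 39.4756
  Cat D, Store 2: 117×212/738 = 33.6098
  Cat D, Store 3: 117×277/738 = 43.9146
Contributions (O − E)²/E:
  (79 − 79.9634)²/79.9634 = 0.0116
  (76 − 68.0813)²/68.0813 = 0.9210
  (82 − 88.9553)²/88.9553 = 0.5438
  (42 − 64.4431)²/64.4431 = 7.8161
  (69 − 54.8672)²/54.8672 = 3.6404
  (80 − 71.6897)²/71.6897 = 0.9633
  (92 − 65.1179)²/65.1179 = 11.0975
  (36 − 55.4417)²/55.4417 = 6.8176
  (65 − 72.4404)²/72.4404 = 0.7642
  (36 − 39.4756)²/39.4756 = 0.3060
  (31 − 33.6098)²/33.6098 = 0.2027
  (50 − 43.9146)²/43.9146 = 0.8433
χ² = 0.0116 + 0.9210 + 0.5438 + 7.8161 + 3.6404 + 0.9633 + 11.0975 + 6.8176 + 0.7642 + 0.3060 + 0.2027 + 0.8433 = 33.928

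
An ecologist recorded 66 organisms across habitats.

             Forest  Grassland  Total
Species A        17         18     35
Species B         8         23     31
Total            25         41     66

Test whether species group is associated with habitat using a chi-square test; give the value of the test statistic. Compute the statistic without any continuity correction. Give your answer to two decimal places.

Grand total N = 66.
Expected counts (row total × column total / N):
  Species A, Forest: 35×25/66 = 13.258
  Species A, Grassland: 35×41/66 = 21.742
  Species B, Forest: 31×25/66 = 11.742
  Species B, Grassland: 31×41/66 = 19.258
Contributions (O − E)²/E:
  (17 − 13.258)²/13.258 = 1.0562
  (18 − 21.742)²/21.742 = 0.6440
  (8 − 11.742)²/11.742 = 1.1925
  (23 − 19.258)²/19.258 = 0.7271
χ² = 1.0562 + 0.6440 + 1.1925 + 0.7271 = 3.62

3.62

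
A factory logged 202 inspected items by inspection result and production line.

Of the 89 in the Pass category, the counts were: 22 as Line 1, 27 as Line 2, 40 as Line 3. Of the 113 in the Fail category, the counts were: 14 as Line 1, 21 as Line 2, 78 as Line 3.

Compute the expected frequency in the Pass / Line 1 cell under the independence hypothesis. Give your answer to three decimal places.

15.861

Row total (Pass) = 89; column total (Line 1) = 36; grand total N = 202.
Expected count = (row total × column total) / N = 89 × 36 / 202 = 15.861.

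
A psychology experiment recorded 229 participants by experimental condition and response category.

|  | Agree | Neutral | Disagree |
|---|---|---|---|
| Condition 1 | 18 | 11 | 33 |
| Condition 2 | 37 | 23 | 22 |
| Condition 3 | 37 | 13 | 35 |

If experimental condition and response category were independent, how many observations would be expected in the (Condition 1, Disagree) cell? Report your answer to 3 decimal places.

24.367

Row total (Condition 1) = 62; column total (Disagree) = 90; grand total N = 229.
Expected count = (row total × column total) / N = 62 × 90 / 229 = 24.367.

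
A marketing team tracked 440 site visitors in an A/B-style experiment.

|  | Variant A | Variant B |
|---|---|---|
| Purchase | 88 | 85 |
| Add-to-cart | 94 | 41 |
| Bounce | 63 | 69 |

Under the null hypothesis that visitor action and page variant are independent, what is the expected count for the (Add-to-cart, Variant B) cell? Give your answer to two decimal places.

Row total (Add-to-cart) = 135; column total (Variant B) = 195; grand total N = 440.
Expected count = (row total × column total) / N = 135 × 195 / 440 = 59.83.

59.83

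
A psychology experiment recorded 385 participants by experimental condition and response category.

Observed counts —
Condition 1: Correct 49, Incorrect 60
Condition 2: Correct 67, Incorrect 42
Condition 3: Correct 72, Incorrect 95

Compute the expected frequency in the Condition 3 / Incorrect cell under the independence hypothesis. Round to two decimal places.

85.45

Row total (Condition 3) = 167; column total (Incorrect) = 197; grand total N = 385.
Expected count = (row total × column total) / N = 167 × 197 / 385 = 85.45.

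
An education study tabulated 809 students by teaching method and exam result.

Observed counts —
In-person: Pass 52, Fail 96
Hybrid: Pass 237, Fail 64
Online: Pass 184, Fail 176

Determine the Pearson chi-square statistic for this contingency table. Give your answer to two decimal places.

Row totals: 148, 301, 360. Column totals: 473, 336. Grand total N = 809.
Expected counts (row total × column total / N):
  In-person, Pass: 148×473/809 = 86.532
  In-person, Fail: 148×336/809 = 61.468
  Hybrid, Pass: 301×473/809 = 175.986
  Hybrid, Fail: 301×336/809 = 125.014
  Online, Pass: 360×473/809 = 210.482
  Online, Fail: 360×336/809 = 149.518
Contributions (O − E)²/E:
  (52 − 86.532)²/86.532 = 13.7806
  (96 − 61.468)²/61.468 = 19.3997
  (237 − 175.986)²/175.986 = 21.1534
  (64 − 125.014)²/125.014 = 29.7783
  (184 − 210.482)²/210.482 = 3.3319
  (176 − 149.518)²/149.518 = 4.6904
χ² = 13.7806 + 19.3997 + 21.1534 + 29.7783 + 3.3319 + 4.6904 = 92.13

92.13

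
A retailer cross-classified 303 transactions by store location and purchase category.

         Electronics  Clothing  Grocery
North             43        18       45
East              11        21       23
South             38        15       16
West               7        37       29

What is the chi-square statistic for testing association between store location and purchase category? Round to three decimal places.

Row totals: 106, 55, 69, 73. Column totals: 99, 91, 113. Grand total N = 303.
Expected counts (row total × column total / N):
  North, Electronics: 106×99/303 = 34.6337
  North, Clothing: 106×91/303 = 31.8350
  North, Grocery: 106×113/303 = 39.5314
  East, Electronics: 55×99/303 = 17.9703
  East, Clothing: 55×91/303 = 16.5182
  East, Grocery: 55×113/303 = 20.5116
  South, Electronics: 69×99/303 = 22.5446
  South, Clothing: 69×91/303 = 20.7228
  South, Grocery: 69×113/303 = 25.7327
  West, Electronics: 73×99/303 = 23.8515
  West, Clothing: 73×91/303 = 21.9241
  West, Grocery: 73×113/303 = 27.2244
Contributions (O − E)²/E:
  (43 − 34.6337)²/34.6337 = 2.0210
  (18 − 31.8350)²/31.8350 = 6.0125
  (45 − 39.5314)²/39.5314 = 0.7565
  (11 − 17.9703)²/17.9703 = 2.7036
  (21 − 16.5182)²/16.5182 = 1.2160
  (23 − 20.5116)²/20.5116 = 0.3019
  (38 − 22.5446)²/22.5446 = 10.5954
  (15 − 20.7228)²/20.7228 = 1.5804
  (16 − 25.7327)²/25.7327 = 3.6811
  (7 − 23.8515)²/23.8515 = 11.9059
  (37 − 21.9241)²/21.9241 = 10.3668
  (29 − 27.2244)²/27.2244 = 0.1158
χ² = 2.0210 + 6.0125 + 0.7565 + 2.7036 + 1.2160 + 0.3019 + 10.5954 + 1.5804 + 3.6811 + 11.9059 + 10.3668 + 0.1158 = 51.257

51.257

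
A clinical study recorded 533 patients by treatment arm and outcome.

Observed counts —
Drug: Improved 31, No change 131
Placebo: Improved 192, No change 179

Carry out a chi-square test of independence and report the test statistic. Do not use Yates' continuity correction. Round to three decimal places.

Row totals: 162, 371. Column totals: 223, 310. Grand total N = 533.
Expected counts (row total × column total / N):
  Drug, Improved: 162×223/533 = 67.7786
  Drug, No change: 162×310/533 = 94.2214
  Placebo, Improved: 371×223/533 = 155.2214
  Placebo, No change: 371×310/533 = 215.7786
Contributions (O − E)²/E:
  (31 − 67.7786)²/67.7786 = 19.9571
  (131 − 94.2214)²/94.2214 = 14.3562
  (192 − 155.2214)²/155.2214 = 8.7144
  (179 − 215.7786)²/215.7786 = 6.2688
χ² = 19.9571 + 14.3562 + 8.7144 + 6.2688 = 49.297

49.297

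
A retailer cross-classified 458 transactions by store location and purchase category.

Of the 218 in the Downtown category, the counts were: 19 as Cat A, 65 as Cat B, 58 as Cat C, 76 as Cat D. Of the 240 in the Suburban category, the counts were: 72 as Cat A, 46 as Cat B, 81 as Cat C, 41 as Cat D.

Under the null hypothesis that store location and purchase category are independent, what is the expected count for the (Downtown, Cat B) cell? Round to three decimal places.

52.834

Row total (Downtown) = 218; column total (Cat B) = 111; grand total N = 458.
Expected count = (row total × column total) / N = 218 × 111 / 458 = 52.834.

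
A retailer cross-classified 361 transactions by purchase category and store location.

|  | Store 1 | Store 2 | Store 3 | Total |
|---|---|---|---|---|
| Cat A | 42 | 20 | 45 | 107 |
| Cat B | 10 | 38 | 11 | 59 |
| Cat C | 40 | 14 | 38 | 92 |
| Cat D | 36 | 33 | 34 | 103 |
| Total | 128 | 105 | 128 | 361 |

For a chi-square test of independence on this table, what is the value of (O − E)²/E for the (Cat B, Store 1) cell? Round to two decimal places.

5.70

Row total (Cat B) = 59; column total (Store 1) = 128; N = 361.
Expected count E = 59 × 128 / 361 = 20.920.
Contribution = (O − E)²/E = (10 − 20.920)² / 20.920 = 5.70.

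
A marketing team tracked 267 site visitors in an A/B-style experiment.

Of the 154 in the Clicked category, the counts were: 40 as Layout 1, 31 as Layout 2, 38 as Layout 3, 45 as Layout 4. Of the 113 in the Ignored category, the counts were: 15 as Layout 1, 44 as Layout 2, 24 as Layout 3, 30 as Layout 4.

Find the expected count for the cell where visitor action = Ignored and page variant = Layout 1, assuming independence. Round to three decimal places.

23.277

Row total (Ignored) = 113; column total (Layout 1) = 55; grand total N = 267.
Expected count = (row total × column total) / N = 113 × 55 / 267 = 23.277.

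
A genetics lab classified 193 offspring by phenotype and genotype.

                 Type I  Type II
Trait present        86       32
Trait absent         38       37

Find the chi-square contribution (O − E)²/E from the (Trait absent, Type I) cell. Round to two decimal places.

2.15

Row total (Trait absent) = 75; column total (Type I) = 124; N = 193.
Expected count E = 75 × 124 / 193 = 48.187.
Contribution = (O − E)²/E = (38 − 48.187)² / 48.187 = 2.15.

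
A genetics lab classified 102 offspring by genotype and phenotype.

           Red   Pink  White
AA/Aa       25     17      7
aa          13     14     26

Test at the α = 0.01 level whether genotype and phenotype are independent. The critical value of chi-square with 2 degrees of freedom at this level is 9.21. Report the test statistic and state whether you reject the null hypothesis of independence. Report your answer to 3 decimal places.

Row totals: 49, 53. Column totals: 38, 31, 33. Grand total N = 102.
Expected counts (row total × column total / N):
  AA/Aa, Red: 49×38/102 = 18.2549
  AA/Aa, Pink: 49×31/102 = 14.8922
  AA/Aa, White: 49×33/102 = 15.8529
  aa, Red: 53×38/102 = 19.7451
  aa, Pink: 53×31/102 = 16.1078
  aa, White: 53×33/102 = 17.1471
Contributions (O − E)²/E:
  (25 − 18.2549)²/18.2549 = 2.4923
  (17 − 14.8922)²/14.8922 = 0.2983
  (7 − 15.8529)²/15.8529 = 4.9438
  (13 − 19.7451)²/19.7451 = 2.3042
  (14 − 16.1078)²/16.1078 = 0.2758
  (26 − 17.1471)²/17.1471 = 4.5707
χ² = 2.4923 + 0.2983 + 4.9438 + 2.3042 + 0.2758 + 4.5707 = 14.885
df = (2−1)(3−1) = 2. Since 14.885 > 9.21, reject the null hypothesis of independence at α = 0.01.

14.885; reject H₀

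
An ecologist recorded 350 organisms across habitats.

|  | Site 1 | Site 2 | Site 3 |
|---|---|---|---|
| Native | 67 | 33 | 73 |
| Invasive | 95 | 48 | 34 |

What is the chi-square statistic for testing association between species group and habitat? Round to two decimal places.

Row totals: 173, 177. Column totals: 162, 81, 107. Grand total N = 350.
Expected counts (row total × column total / N):
  Native, Site 1: 173×162/350 = 80.074
  Native, Site 2: 173×81/350 = 40.037
  Native, Site 3: 173×107/350 = 52.889
  Invasive, Site 1: 177×162/350 = 81.926
  Invasive, Site 2: 177×81/350 = 40.963
  Invasive, Site 3: 177×107/350 = 54.111
Contributions (O − E)²/E:
  (67 − 80.074)²/80.074 = 2.1346
  (33 − 40.037)²/40.037 = 1.2368
  (73 − 52.889)²/52.889 = 7.6472
  (95 − 81.926)²/81.926 = 2.0864
  (48 − 40.963)²/40.963 = 1.2089
  (34 − 54.111)²/54.111 = 7.4745
χ² = 2.1346 + 1.2368 + 7.6472 + 2.0864 + 1.2089 + 7.4745 = 21.79

21.79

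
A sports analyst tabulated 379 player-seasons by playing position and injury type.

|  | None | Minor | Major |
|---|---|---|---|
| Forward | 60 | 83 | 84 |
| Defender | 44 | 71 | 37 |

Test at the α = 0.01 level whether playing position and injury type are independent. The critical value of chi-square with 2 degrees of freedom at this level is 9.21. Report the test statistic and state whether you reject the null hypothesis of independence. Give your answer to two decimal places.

Row totals: 227, 152. Column totals: 104, 154, 121. Grand total N = 379.
Expected counts (row total × column total / N):
  Forward, None: 227×104/379 = 62.290
  Forward, Minor: 227×154/379 = 92.237
  Forward, Major: 227×121/379 = 72.472
  Defender, None: 152×104/379 = 41.710
  Defender, Minor: 152×154/379 = 61.763
  Defender, Major: 152×121/379 = 48.528
Contributions (O − E)²/E:
  (60 − 62.290)²/62.290 = 0.0842
  (83 − 92.237)²/92.237 = 0.9250
  (84 − 72.472)²/72.472 = 1.8337
  (44 − 41.710)²/41.710 = 0.1257
  (71 − 61.763)²/61.763 = 1.3814
  (37 − 48.528)²/48.528 = 2.7385
χ² = 0.0842 + 0.9250 + 1.8337 + 0.1257 + 1.3814 + 2.7385 = 7.09
df = (2−1)(3−1) = 2. Since 7.09 < 9.21, fail to reject the null hypothesis of independence at α = 0.01.

7.09; fail to reject H₀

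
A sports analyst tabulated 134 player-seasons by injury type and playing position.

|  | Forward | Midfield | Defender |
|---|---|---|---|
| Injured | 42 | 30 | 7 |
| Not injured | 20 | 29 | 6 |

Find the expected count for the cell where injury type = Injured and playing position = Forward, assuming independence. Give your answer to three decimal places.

36.552

Row total (Injured) = 79; column total (Forward) = 62; grand total N = 134.
Expected count = (row total × column total) / N = 79 × 62 / 134 = 36.552.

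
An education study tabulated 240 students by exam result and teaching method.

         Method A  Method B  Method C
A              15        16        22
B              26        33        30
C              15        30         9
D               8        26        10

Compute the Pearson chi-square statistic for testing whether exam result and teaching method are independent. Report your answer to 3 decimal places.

15.507

Row totals: 53, 89, 54, 44. Column totals: 64, 105, 71. Grand total N = 240.
Expected counts (row total × column total / N):
  A, Method A: 53×64/240 = 14.1333
  A, Method B: 53×105/240 = 23.1875
  A, Method C: 53×71/240 = 15.6792
  B, Method A: 89×64/240 = 23.7333
  B, Method B: 89×105/240 = 38.9375
  B, Method C: 89×71/240 = 26.3292
  C, Method A: 54×64/240 = 14.4000
  C, Method B: 54×105/240 = 23.6250
  C, Method C: 54×71/240 = 15.9750
  D, Method A: 44×64/240 = 11.7333
  D, Method B: 44×105/240 = 19.2500
  D, Method C: 44×71/240 = 13.0167
Contributions (O − E)²/E:
  (15 − 14.1333)²/14.1333 = 0.0531
  (16 − 23.1875)²/23.1875 = 2.2279
  (22 − 15.6792)²/15.6792 = 2.5481
  (26 − 23.7333)²/23.7333 = 0.2165
  (33 − 38.9375)²/38.9375 = 0.9054
  (30 − 26.3292)²/26.3292 = 0.5118
  (15 − 14.4000)²/14.4000 = 0.0250
  (30 − 23.6250)²/23.6250 = 1.7202
  (9 − 15.9750)²/15.9750 = 3.0454
  (8 − 11.7333)²/11.7333 = 1.1879
  (26 − 19.2500)²/19.2500 = 2.3669
  (10 − 13.0167)²/13.0167 = 0.6991
χ² = 0.0531 + 2.2279 + 2.5481 + 0.2165 + 0.9054 + 0.5118 + 0.0250 + 1.7202 + 3.0454 + 1.1879 + 2.3669 + 0.6991 = 15.507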